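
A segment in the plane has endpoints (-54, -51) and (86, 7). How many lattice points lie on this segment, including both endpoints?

3

The number of lattice points on a segment between lattice points is gcd(|Δx|,|Δy|) + 1 = gcd(140,58) + 1 = 2 + 1 = 3.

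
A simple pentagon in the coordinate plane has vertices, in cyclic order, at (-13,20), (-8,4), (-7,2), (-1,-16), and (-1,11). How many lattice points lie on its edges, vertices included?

Along each edge there are gcd(|Δx|,|Δy|)+1 lattice points, so counting each shared vertex once the boundary has gcd(5,16) + gcd(1,2) + gcd(6,18) + gcd(0,27) + gcd(12,9) = 1+1+6+27+3 = 38.

38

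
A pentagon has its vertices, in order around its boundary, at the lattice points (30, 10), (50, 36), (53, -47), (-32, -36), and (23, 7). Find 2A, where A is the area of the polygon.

The shoelace formula gives twice the area as |(30·36 − 50·10) + (50·(-47) − 53·36) + (53·(-36) − (-32)·(-47)) + ((-32)·7 − 23·(-36)) + (23·10 − 30·7)| = 6466, so the area is 3233.

6466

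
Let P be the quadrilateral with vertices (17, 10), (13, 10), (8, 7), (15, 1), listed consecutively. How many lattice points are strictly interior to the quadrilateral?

The shoelace formula gives twice the area as |[17·10 − 13·10] + [13·7 − 8·10] + [8·1 − 15·7] + [15·10 − 17·1]| = 87, so the area is 43.5.
Along each edge there are gcd(|Δx|,|Δy|)+1 lattice points, so counting each shared vertex once the boundary has gcd(4,0) + gcd(5,3) + gcd(7,6) + gcd(2,9) = 4+1+1+1 = 7.
By Pick's theorem A = I + B/2 − 1, so I = 43.5 − 7/2 + 1 = 41.

41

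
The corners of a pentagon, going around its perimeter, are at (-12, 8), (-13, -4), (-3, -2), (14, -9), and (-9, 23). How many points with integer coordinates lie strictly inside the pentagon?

The shoelace formula gives twice the area as |[(-12)·(-4) − (-13)·8] + [(-13)·(-2) − (-3)·(-4)] + [(-3)·(-9) − 14·(-2)] + [14·23 − (-9)·(-9)] + [(-9)·8 − (-12)·23]| = 666, so the area is 333.
Summing gcd(|Δx|,|Δy|) over the edges gives the boundary count: gcd(1,12) + gcd(10,2) + gcd(17,7) + gcd(23,32) + gcd(3,15) = 1+2+1+1+3 = 8.
Pick's theorem gives I = A − B/2 + 1 = 333 − 8/2 + 1 = 330.

330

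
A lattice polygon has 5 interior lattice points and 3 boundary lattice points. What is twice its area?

By Pick's theorem, A = I + B/2 − 1 = 5 + 3/2 − 1 = 11/2.
Hence 2A = 11.

11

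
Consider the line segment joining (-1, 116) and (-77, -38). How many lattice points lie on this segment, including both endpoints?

3

The number of lattice points on a segment between lattice points is gcd(|Δx|,|Δy|) + 1 = gcd(76,154) + 1 = 2 + 1 = 3.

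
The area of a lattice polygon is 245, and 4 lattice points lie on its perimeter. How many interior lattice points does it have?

244

Pick's theorem A = I + B/2 − 1 rearranges to I = A − B/2 + 1 = 245 − 4/2 + 1 = 244.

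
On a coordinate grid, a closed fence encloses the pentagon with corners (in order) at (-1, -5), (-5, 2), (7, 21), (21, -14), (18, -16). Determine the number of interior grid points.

433

Using the shoelace formula, 2A = |((-1)·2 − (-5)·(-5)) + ((-5)·21 − 7·2) + (7·(-14) − 21·21) + (21·(-16) − 18·(-14)) + (18·(-5) − (-1)·(-16))| = 875, so the area is 437.5.
Along each edge there are gcd(|Δx|,|Δy|)+1 lattice points, so counting each shared vertex once the boundary has gcd(4,7) + gcd(12,19) + gcd(14,35) + gcd(3,2) + gcd(19,11) = 1+1+7+1+1 = 11.
Pick's theorem gives I = A − B/2 + 1 = 437.5 − 11/2 + 1 = 433.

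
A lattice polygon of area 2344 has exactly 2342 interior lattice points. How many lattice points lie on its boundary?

Pick's theorem gives A = I + B/2 − 1, so B = 2(A − I + 1) = 2(2344 − 2342 + 1) = 6.

6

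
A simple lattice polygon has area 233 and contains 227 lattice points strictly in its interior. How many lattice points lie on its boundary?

Pick's theorem gives A = I + B/2 − 1, so B = 2(A − I + 1) = 2(233 − 227 + 1) = 14.

14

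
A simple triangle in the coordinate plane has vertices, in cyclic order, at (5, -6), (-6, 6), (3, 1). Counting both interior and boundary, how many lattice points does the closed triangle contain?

29

By the shoelace formula, twice the signed area is |[5·6 − (-6)·(-6)] + [(-6)·1 − 3·6] + [3·(-6) − 5·1]| = 53, so the area is 26.5.
Summing gcd(|Δx|,|Δy|) over the edges gives the boundary count: gcd(11,12) + gcd(9,5) + gcd(2,7) = 1+1+1 = 3.
Pick's theorem gives I = A − B/2 + 1 = 26.5 − 3/2 + 1 = 26, so the closed region contains I + B = 26 + 3 = 29 lattice points.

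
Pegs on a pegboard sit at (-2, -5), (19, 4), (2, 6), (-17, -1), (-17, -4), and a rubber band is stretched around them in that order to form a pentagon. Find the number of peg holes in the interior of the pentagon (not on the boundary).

By the shoelace formula, twice the signed area is |[(-2)·4 − 19·(-5)] + [19·6 − 2·4] + [2·(-1) − (-17)·6] + [(-17)·(-4) − (-17)·(-1)] + [(-17)·(-5) − (-2)·(-4)]| = 421, so the area is 210.5.
The number of boundary lattice points is Σ gcd(|Δx|,|Δy|) = gcd(21,9) + gcd(17,2) + gcd(19,7) + gcd(0,3) + gcd(15,1) = 3+1+1+3+1 = 9.
By Pick's theorem A = I + B/2 − 1, so I = 210.5 − 9/2 + 1 = 207.

207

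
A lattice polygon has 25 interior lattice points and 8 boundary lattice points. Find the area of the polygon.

By Pick's theorem, A = I + B/2 − 1 = 25 + 8/2 − 1 = 28.

28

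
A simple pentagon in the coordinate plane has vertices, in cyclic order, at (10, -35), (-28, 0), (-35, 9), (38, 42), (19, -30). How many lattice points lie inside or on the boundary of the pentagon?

2677

By the shoelace formula, twice the signed area is |[10·0 − (-28)·(-35)] + [(-28)·9 − (-35)·0] + [(-35)·42 − 38·9] + [38·(-30) − 19·42] + [19·(-35) − 10·(-30)]| = 5347, so the area is 5347/2.
The number of boundary lattice points is Σ gcd(|Δx|,|Δy|) = gcd(38,35) + gcd(7,9) + gcd(73,33) + gcd(19,72) + gcd(9,5) = 1+1+1+1+1 = 5.
Pick's theorem gives I = A − B/2 + 1 = 5347/2 − 5/2 + 1 = 2672, so the closed region contains I + B = 2672 + 5 = 2677 lattice points.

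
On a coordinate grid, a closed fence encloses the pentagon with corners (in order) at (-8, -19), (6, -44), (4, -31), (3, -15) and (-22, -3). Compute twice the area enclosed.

544

Using the shoelace formula, 2A = |[(-8)·(-44) − 6·(-19)] + [6·(-31) − 4·(-44)] + [4·(-15) − 3·(-31)] + [3·(-3) − (-22)·(-15)] + [(-22)·(-19) − (-8)·(-3)]| = 544, so the area is 272.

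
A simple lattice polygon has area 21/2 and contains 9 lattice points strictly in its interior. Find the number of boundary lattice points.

Pick's theorem gives A = I + B/2 − 1, so B = 2(A − I + 1) = 2(21/2 − 9 + 1) = 5.

5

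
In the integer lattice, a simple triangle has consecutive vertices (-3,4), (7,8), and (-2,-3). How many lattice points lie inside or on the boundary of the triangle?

40

Using the shoelace formula, 2A = |((-3)·8 − 7·4) + (7·(-3) − (-2)·8) + ((-2)·4 − (-3)·(-3))| = 74, so the area is 37.
Along each edge there are gcd(|Δx|,|Δy|)+1 lattice points, so counting each shared vertex once the boundary has gcd(10,4) + gcd(9,11) + gcd(1,7) = 2+1+1 = 4.
Pick's theorem gives I = A − B/2 + 1 = 37 − 4/2 + 1 = 36, so the closed region contains I + B = 36 + 4 = 40 lattice points.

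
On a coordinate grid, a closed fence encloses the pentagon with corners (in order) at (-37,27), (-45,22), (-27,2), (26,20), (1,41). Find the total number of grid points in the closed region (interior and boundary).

1456

By the shoelace formula, twice the signed area is |((-37)·22 − (-45)·27) + ((-45)·2 − (-27)·22) + ((-27)·20 − 26·2) + (26·41 − 1·20) + (1·27 − (-37)·41)| = 2903, so the area is 2903/2.
Summing gcd(|Δx|,|Δy|) over the edges gives the boundary count: gcd(8,5) + gcd(18,20) + gcd(53,18) + gcd(25,21) + gcd(38,14) = 1+2+1+1+2 = 7.
Pick's theorem gives I = A − B/2 + 1 = 2903/2 − 7/2 + 1 = 1449, so the closed region contains I + B = 1449 + 7 = 1456 lattice points.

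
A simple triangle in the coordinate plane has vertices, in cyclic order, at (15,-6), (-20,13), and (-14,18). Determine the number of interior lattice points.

144

The shoelace formula gives twice the area as |[15·13 − (-20)·(-6)] + [(-20)·18 − (-14)·13] + [(-14)·(-6) − 15·18]| = 289, so the area is 144.5.
Summing gcd(|Δx|,|Δy|) over the edges gives the boundary count: gcd(35,19) + gcd(6,5) + gcd(29,24) = 1+1+1 = 3.
Pick's theorem gives I = A − B/2 + 1 = 144.5 − 3/2 + 1 = 144.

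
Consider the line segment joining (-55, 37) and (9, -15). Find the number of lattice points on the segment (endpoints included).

5

The number of lattice points on a segment between lattice points is gcd(|Δx|,|Δy|) + 1 = gcd(64,52) + 1 = 4 + 1 = 5.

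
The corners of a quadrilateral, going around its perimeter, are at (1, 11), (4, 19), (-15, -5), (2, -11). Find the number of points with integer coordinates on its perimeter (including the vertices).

4

Along each edge there are gcd(|Δx|,|Δy|)+1 lattice points, so counting each shared vertex once the boundary has gcd(3,8) + gcd(19,24) + gcd(17,6) + gcd(1,22) = 1+1+1+1 = 4.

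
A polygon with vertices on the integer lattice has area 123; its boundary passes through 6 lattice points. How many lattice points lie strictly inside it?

121

From Pick's theorem, I = A − B/2 + 1 = 123 − 6/2 + 1 = 121.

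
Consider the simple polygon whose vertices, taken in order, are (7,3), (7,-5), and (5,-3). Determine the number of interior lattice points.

3

By the shoelace formula, twice the signed area is |[7·(-5) − 7·3] + [7·(-3) − 5·(-5)] + [5·3 − 7·(-3)]| = 16, so the area is 8.
The number of boundary lattice points is Σ gcd(|Δx|,|Δy|) = gcd(0,8) + gcd(2,2) + gcd(2,6) = 8+2+2 = 12.
Pick's theorem gives I = A − B/2 + 1 = 8 − 12/2 + 1 = 3.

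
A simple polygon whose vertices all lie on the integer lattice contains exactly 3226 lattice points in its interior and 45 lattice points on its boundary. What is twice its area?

Pick's theorem states A = I + B/2 − 1, so A = 3226 + 45/2 − 1 = 6495/2.
Hence 2A = 6495.

6495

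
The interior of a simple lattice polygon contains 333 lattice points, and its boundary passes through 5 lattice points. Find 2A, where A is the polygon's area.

Pick's theorem states A = I + B/2 − 1, so A = 333 + 5/2 − 1 = 669/2.
Hence 2A = 669.

669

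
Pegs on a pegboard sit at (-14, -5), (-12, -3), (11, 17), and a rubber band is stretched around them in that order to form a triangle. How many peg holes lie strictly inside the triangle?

By the shoelace formula, twice the signed area is |[(-14)·(-3) − (-12)·(-5)] + [(-12)·17 − 11·(-3)] + [11·(-5) − (-14)·17]| = 6, so the area is 3.
Summing gcd(|Δx|,|Δy|) over the edges gives the boundary count: gcd(2,2) + gcd(23,20) + gcd(25,22) = 2+1+1 = 4.
Pick's theorem gives I = A − B/2 + 1 = 3 − 4/2 + 1 = 2.

2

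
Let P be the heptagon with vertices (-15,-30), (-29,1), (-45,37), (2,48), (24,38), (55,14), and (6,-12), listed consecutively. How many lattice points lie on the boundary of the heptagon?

13

The number of boundary lattice points is Σ gcd(|Δx|,|Δy|) = gcd(14,31) + gcd(16,36) + gcd(47,11) + gcd(22,10) + gcd(31,24) + gcd(49,26) + gcd(21,18) = 1+4+1+2+1+1+3 = 13.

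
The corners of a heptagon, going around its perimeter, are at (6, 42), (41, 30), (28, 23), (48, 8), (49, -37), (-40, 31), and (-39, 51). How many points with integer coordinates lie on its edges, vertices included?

Summing gcd(|Δx|,|Δy|) over the edges gives the boundary count: gcd(35,12) + gcd(13,7) + gcd(20,15) + gcd(1,45) + gcd(89,68) + gcd(1,20) + gcd(45,9) = 1+1+5+1+1+1+9 = 19.

19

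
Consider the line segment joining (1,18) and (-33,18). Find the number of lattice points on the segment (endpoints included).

35

The number of lattice points on a segment between lattice points is gcd(|Δx|,|Δy|) + 1 = gcd(34,0) + 1 = 34 + 1 = 35.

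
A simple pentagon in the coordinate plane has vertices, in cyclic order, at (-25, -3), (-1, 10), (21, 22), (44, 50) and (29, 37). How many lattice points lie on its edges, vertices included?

7

Along each edge there are gcd(|Δx|,|Δy|)+1 lattice points, so counting each shared vertex once the boundary has gcd(24,13) + gcd(22,12) + gcd(23,28) + gcd(15,13) + gcd(54,40) = 1+2+1+1+2 = 7.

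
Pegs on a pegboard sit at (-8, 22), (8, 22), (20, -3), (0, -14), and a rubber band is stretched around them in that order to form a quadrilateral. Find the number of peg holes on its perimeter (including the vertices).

22

Along each edge there are gcd(|Δx|,|Δy|)+1 lattice points, so counting each shared vertex once the boundary has gcd(16,0) + gcd(12,25) + gcd(20,11) + gcd(8,36) = 16+1+1+4 = 22.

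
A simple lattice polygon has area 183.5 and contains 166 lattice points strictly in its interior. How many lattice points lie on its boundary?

Pick's theorem gives A = I + B/2 − 1, so B = 2(A − I + 1) = 2(183.5 − 166 + 1) = 37.

37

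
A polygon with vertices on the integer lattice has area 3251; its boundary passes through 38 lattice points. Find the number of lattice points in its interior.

3233

From Pick's theorem, I = A − B/2 + 1 = 3251 − 38/2 + 1 = 3233.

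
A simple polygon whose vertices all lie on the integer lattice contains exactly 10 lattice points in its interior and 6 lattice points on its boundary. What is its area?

Pick's theorem states A = I + B/2 − 1, so A = 10 + 6/2 − 1 = 12.

12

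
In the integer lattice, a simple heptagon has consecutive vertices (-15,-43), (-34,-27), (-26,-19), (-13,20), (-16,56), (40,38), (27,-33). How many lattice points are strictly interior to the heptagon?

4555

The shoelace formula gives twice the area as |[(-15)·(-27) − (-34)·(-43)] + [(-34)·(-19) − (-26)·(-27)] + [(-26)·20 − (-13)·(-19)] + [(-13)·56 − (-16)·20] + [(-16)·38 − 40·56] + [40·(-33) − 27·38] + [27·(-43) − (-15)·(-33)]| = 9138, so the area is 4569.
Along each edge there are gcd(|Δx|,|Δy|)+1 lattice points, so counting each shared vertex once the boundary has gcd(19,16) + gcd(8,8) + gcd(13,39) + gcd(3,36) + gcd(56,18) + gcd(13,71) + gcd(42,10) = 1+8+13+3+2+1+2 = 30.
Pick's theorem gives I = A − B/2 + 1 = 4569 − 30/2 + 1 = 4555.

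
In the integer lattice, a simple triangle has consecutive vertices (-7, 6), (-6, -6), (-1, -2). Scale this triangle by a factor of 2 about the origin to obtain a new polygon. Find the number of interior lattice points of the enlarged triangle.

Using the shoelace formula, 2A = |((-7)·(-6) − (-6)·6) + ((-6)·(-2) − (-1)·(-6)) + ((-1)·6 − (-7)·(-2))| = 64, so the area is 32.
Along each edge there are gcd(|Δx|,|Δy|)+1 lattice points, so counting each shared vertex once the boundary has gcd(1,12) + gcd(5,4) + gcd(6,8) = 1+1+2 = 4.
Scaling by 2 multiplies the area by 2² = 4 (so the new area is 128) and multiplies the boundary lattice-point count by 2, giving 8.
By Pick's theorem, the interior count of the dilated polygon is 128 − 8/2 + 1 = 125.

125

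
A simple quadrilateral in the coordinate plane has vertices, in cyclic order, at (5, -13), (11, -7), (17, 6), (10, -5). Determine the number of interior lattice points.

18

The shoelace formula gives twice the area as |(5·(-7) − 11·(-13)) + (11·6 − 17·(-7)) + (17·(-5) − 10·6) + (10·(-13) − 5·(-5))| = 43, so the area is 43/2.
Along each edge there are gcd(|Δx|,|Δy|)+1 lattice points, so counting each shared vertex once the boundary has gcd(6,6) + gcd(6,13) + gcd(7,11) + gcd(5,8) = 6+1+1+1 = 9.
Pick's theorem gives I = A − B/2 + 1 = 43/2 − 9/2 + 1 = 18.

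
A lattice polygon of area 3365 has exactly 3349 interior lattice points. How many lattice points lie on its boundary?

34

Pick's theorem gives A = I + B/2 − 1, so B = 2(A − I + 1) = 2(3365 − 3349 + 1) = 34.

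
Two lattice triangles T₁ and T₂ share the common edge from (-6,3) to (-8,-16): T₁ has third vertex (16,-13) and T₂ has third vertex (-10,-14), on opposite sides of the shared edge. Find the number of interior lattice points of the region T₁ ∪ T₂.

The union is the simple quadrilateral with vertices (-6,3), (16,-13), (-8,-16), (-10,-14) in order.
The shoelace formula gives twice the area as |[(-6)·(-13) − 16·3] + [16·(-16) − (-8)·(-13)] + [(-8)·(-14) − (-10)·(-16)] + [(-10)·3 − (-6)·(-14)]| = 492, so the area is 246.
Summing gcd(|Δx|,|Δy|) over the edges gives the boundary count: gcd(22,16) + gcd(24,3) + gcd(2,2) + gcd(4,17) = 2+3+2+1 = 8.
By Pick's theorem I = A − B/2 + 1 = 246 − 8/2 + 1 = 243.

243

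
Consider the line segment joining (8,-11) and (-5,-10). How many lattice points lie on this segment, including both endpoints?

2

The number of lattice points on a segment between lattice points is gcd(|Δx|,|Δy|) + 1 = gcd(13,1) + 1 = 1 + 1 = 2.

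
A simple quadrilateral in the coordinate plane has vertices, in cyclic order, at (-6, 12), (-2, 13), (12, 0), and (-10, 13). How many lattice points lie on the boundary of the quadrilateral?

The number of boundary lattice points is Σ gcd(|Δx|,|Δy|) = gcd(4,1) + gcd(14,13) + gcd(22,13) + gcd(4,1) = 1+1+1+1 = 4.

4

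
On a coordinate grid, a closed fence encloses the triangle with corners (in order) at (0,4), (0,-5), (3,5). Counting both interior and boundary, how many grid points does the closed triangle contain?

20

By the shoelace formula, twice the signed area is |[0·(-5) − 0·4] + [0·5 − 3·(-5)] + [3·4 − 0·5]| = 27, so the area is 27/2.
Along each edge there are gcd(|Δx|,|Δy|)+1 lattice points, so counting each shared vertex once the boundary has gcd(0,9) + gcd(3,10) + gcd(3,1) = 9+1+1 = 11.
Pick's theorem gives I = A − B/2 + 1 = 27/2 − 11/2 + 1 = 9, so the closed region contains I + B = 9 + 11 = 20 lattice points.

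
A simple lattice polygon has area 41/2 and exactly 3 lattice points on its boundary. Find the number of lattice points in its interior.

From Pick's theorem, I = A − B/2 + 1 = 41/2 − 3/2 + 1 = 20.

20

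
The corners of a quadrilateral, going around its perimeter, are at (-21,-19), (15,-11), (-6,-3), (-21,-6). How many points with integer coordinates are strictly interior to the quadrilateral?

Using the shoelace formula, 2A = |((-21)·(-11) − 15·(-19)) + (15·(-3) − (-6)·(-11)) + ((-6)·(-6) − (-21)·(-3)) + ((-21)·(-19) − (-21)·(-6))| = 651, so the area is 651/2.
The number of boundary lattice points is Σ gcd(|Δx|,|Δy|) = gcd(36,8) + gcd(21,8) + gcd(15,3) + gcd(0,13) = 4+1+3+13 = 21.
By Pick's theorem A = I + B/2 − 1, so I = 651/2 − 21/2 + 1 = 316.

316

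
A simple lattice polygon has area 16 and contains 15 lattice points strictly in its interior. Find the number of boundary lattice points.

4

Pick's theorem gives A = I + B/2 − 1, so B = 2(A − I + 1) = 2(16 − 15 + 1) = 4.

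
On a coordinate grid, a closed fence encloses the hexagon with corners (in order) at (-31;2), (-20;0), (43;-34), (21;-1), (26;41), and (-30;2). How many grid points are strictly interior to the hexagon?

Using the shoelace formula, 2A = |[(-31)·0 − (-20)·2] + [(-20)·(-34) − 43·0] + [43·(-1) − 21·(-34)] + [21·41 − 26·(-1)] + [26·2 − (-30)·41] + [(-30)·2 − (-31)·2]| = 3562, so the area is 1781.
Summing gcd(|Δx|,|Δy|) over the edges gives the boundary count: gcd(11,2) + gcd(63,34) + gcd(22,33) + gcd(5,42) + gcd(56,39) + gcd(1,0) = 1+1+11+1+1+1 = 16.
Pick's theorem gives I = A − B/2 + 1 = 1781 − 16/2 + 1 = 1774.

1774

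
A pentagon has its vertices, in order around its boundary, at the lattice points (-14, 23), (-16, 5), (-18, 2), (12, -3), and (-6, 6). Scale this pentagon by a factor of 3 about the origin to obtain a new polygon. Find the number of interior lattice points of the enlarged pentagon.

Using the shoelace formula, 2A = |[(-14)·5 − (-16)·23] + [(-16)·2 − (-18)·5] + [(-18)·(-3) − 12·2] + [12·6 − (-6)·(-3)] + [(-6)·23 − (-14)·6]| = 386, so the area is 193.
Along each edge there are gcd(|Δx|,|Δy|)+1 lattice points, so counting each shared vertex once the boundary has gcd(2,18) + gcd(2,3) + gcd(30,5) + gcd(18,9) + gcd(8,17) = 2+1+5+9+1 = 18.
Scaling by 3 multiplies the area by 3² = 9 (so the new area is 1737) and multiplies the boundary lattice-point count by 3, giving 54.
By Pick's theorem, the interior count of the dilated polygon is 1737 − 54/2 + 1 = 1711.

1711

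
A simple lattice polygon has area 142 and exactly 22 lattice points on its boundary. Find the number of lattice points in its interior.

132

From Pick's theorem, I = A − B/2 + 1 = 142 − 22/2 + 1 = 132.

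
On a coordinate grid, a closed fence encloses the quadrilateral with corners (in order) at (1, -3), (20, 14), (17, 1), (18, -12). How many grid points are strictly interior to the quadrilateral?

203

By the shoelace formula, twice the signed area is |(1·14 − 20·(-3)) + (20·1 − 17·14) + (17·(-12) − 18·1) + (18·(-3) − 1·(-12))| = 408, so the area is 204.
The number of boundary lattice points is Σ gcd(|Δx|,|Δy|) = gcd(19,17) + gcd(3,13) + gcd(1,13) + gcd(17,9) = 1+1+1+1 = 4.
Pick's theorem gives I = A − B/2 + 1 = 204 − 4/2 + 1 = 203.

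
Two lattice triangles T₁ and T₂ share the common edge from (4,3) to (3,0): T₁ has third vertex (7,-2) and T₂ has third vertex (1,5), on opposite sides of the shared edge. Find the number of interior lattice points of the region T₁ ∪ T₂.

11

The union is the simple quadrilateral with vertices (4,3), (7,-2), (3,0), (1,5) in order.
Using the shoelace formula, 2A = |(4·(-2) − 7·3) + (7·0 − 3·(-2)) + (3·5 − 1·0) + (1·3 − 4·5)| = 25, so the area is 25/2.
Along each edge there are gcd(|Δx|,|Δy|)+1 lattice points, so counting each shared vertex once the boundary has gcd(3,5) + gcd(4,2) + gcd(2,5) + gcd(3,2) = 1+2+1+1 = 5.
By Pick's theorem I = A − B/2 + 1 = 25/2 − 5/2 + 1 = 11.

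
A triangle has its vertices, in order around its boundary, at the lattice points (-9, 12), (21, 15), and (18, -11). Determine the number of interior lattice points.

Using the shoelace formula, 2A = |[(-9)·15 − 21·12] + [21·(-11) − 18·15] + [18·12 − (-9)·(-11)]| = 771, so the area is 385.5.
The number of boundary lattice points is Σ gcd(|Δx|,|Δy|) = gcd(30,3) + gcd(3,26) + gcd(27,23) = 3+1+1 = 5.
Pick's theorem gives I = A − B/2 + 1 = 385.5 − 5/2 + 1 = 384.

384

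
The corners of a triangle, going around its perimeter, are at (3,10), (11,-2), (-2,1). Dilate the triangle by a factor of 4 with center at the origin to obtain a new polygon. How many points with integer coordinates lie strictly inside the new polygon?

1045

The shoelace formula gives twice the area as |(3·(-2) − 11·10) + (11·1 − (-2)·(-2)) + ((-2)·10 − 3·1)| = 132, so the area is 66.
The number of boundary lattice points is Σ gcd(|Δx|,|Δy|) = gcd(8,12) + gcd(13,3) + gcd(5,9) = 4+1+1 = 6.
Scaling by 4 multiplies the area by 4² = 16 (so the new area is 1056) and multiplies the boundary lattice-point count by 4, giving 24.
By Pick's theorem, the interior count of the dilated polygon is 1056 − 24/2 + 1 = 1045.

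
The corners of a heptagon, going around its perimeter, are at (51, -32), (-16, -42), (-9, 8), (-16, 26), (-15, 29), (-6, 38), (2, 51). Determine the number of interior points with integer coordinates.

The shoelace formula gives twice the area as |(51·(-42) − (-16)·(-32)) + ((-16)·8 − (-9)·(-42)) + ((-9)·26 − (-16)·8) + ((-16)·29 − (-15)·26) + ((-15)·38 − (-6)·29) + ((-6)·51 − 2·38) + (2·(-32) − 51·51)| = 6783, so the area is 6783/2.
Summing gcd(|Δx|,|Δy|) over the edges gives the boundary count: gcd(67,10) + gcd(7,50) + gcd(7,18) + gcd(1,3) + gcd(9,9) + gcd(8,13) + gcd(49,83) = 1+1+1+1+9+1+1 = 15.
Pick's theorem gives I = A − B/2 + 1 = 6783/2 − 15/2 + 1 = 3385.

3385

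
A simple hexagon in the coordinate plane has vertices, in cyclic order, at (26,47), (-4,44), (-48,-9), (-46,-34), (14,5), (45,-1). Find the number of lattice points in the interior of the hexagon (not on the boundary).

Using the shoelace formula, 2A = |[26·44 − (-4)·47] + [(-4)·(-9) − (-48)·44] + [(-48)·(-34) − (-46)·(-9)] + [(-46)·5 − 14·(-34)] + [14·(-1) − 45·5] + [45·47 − 26·(-1)]| = 6846, so the area is 3423.
The number of boundary lattice points is Σ gcd(|Δx|,|Δy|) = gcd(30,3) + gcd(44,53) + gcd(2,25) + gcd(60,39) + gcd(31,6) + gcd(19,48) = 3+1+1+3+1+1 = 10.
Pick's theorem gives I = A − B/2 + 1 = 3423 − 10/2 + 1 = 3419.

3419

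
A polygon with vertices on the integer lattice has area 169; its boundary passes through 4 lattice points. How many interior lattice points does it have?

From Pick's theorem, I = A − B/2 + 1 = 169 − 4/2 + 1 = 168.

168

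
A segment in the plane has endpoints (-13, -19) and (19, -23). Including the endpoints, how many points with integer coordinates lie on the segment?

5

The number of lattice points on a segment between lattice points is gcd(|Δx|,|Δy|) + 1 = gcd(32,4) + 1 = 4 + 1 = 5.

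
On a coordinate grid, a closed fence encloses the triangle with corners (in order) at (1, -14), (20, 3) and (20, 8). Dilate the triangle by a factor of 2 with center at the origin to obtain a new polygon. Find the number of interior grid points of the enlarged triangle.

184

By the shoelace formula, twice the signed area is |(1·3 − 20·(-14)) + (20·8 − 20·3) + (20·(-14) − 1·8)| = 95, so the area is 95/2.
Summing gcd(|Δx|,|Δy|) over the edges gives the boundary count: gcd(19,17) + gcd(0,5) + gcd(19,22) = 1+5+1 = 7.
Scaling by 2 multiplies the area by 2² = 4 (so the new area is 190) and multiplies the boundary lattice-point count by 2, giving 14.
By Pick's theorem, the interior count of the dilated polygon is 190 − 14/2 + 1 = 184.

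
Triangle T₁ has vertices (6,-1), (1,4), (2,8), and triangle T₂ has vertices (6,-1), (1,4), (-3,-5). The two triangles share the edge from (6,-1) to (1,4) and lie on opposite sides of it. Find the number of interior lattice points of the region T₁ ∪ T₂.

The union is the simple quadrilateral with vertices (6,-1), (2,8), (1,4), (-3,-5) in order.
By the shoelace formula, twice the signed area is |(6·8 − 2·(-1)) + (2·4 − 1·8) + (1·(-5) − (-3)·4) + ((-3)·(-1) − 6·(-5))| = 90, so the area is 45.
Along each edge there are gcd(|Δx|,|Δy|)+1 lattice points, so counting each shared vertex once the boundary has gcd(4,9) + gcd(1,4) + gcd(4,9) + gcd(9,4) = 1+1+1+1 = 4.
By Pick's theorem I = A − B/2 + 1 = 45 − 4/2 + 1 = 44.

44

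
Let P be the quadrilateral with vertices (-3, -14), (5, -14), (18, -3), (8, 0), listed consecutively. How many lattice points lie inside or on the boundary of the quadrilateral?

By the shoelace formula, twice the signed area is |((-3)·(-14) − 5·(-14)) + (5·(-3) − 18·(-14)) + (18·0 − 8·(-3)) + (8·(-14) − (-3)·0)| = 261, so the area is 261/2.
The number of boundary lattice points is Σ gcd(|Δx|,|Δy|) = gcd(8,0) + gcd(13,11) + gcd(10,3) + gcd(11,14) = 8+1+1+1 = 11.
Pick's theorem gives I = A − B/2 + 1 = 261/2 − 11/2 + 1 = 126, so the closed region contains I + B = 126 + 11 = 137 lattice points.

137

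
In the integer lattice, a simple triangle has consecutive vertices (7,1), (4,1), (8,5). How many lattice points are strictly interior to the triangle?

By the shoelace formula, twice the signed area is |[7·1 − 4·1] + [4·5 − 8·1] + [8·1 − 7·5]| = 12, so the area is 6.
Summing gcd(|Δx|,|Δy|) over the edges gives the boundary count: gcd(3,0) + gcd(4,4) + gcd(1,4) = 3+4+1 = 8.
Pick's theorem gives I = A − B/2 + 1 = 6 − 8/2 + 1 = 3.

3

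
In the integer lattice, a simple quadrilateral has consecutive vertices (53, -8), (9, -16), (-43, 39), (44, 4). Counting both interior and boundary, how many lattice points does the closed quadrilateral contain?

1788

The shoelace formula gives twice the area as |[53·(-16) − 9·(-8)] + [9·39 − (-43)·(-16)] + [(-43)·4 − 44·39] + [44·(-8) − 53·4]| = 3565, so the area is 3565/2.
Summing gcd(|Δx|,|Δy|) over the edges gives the boundary count: gcd(44,8) + gcd(52,55) + gcd(87,35) + gcd(9,12) = 4+1+1+3 = 9.
Pick's theorem gives I = A − B/2 + 1 = 3565/2 − 9/2 + 1 = 1779, so the closed region contains I + B = 1779 + 9 = 1788 lattice points.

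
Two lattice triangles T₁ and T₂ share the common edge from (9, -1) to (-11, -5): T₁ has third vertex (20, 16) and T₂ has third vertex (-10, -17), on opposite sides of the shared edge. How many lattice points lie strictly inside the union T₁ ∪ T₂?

269

The union is the simple quadrilateral with vertices (9, -1), (20, 16), (-11, -5), (-10, -17) in order.
By the shoelace formula, twice the signed area is |[9·16 − 20·(-1)] + [20·(-5) − (-11)·16] + [(-11)·(-17) − (-10)·(-5)] + [(-10)·(-1) − 9·(-17)]| = 540, so the area is 270.
Summing gcd(|Δx|,|Δy|) over the edges gives the boundary count: gcd(11,17) + gcd(31,21) + gcd(1,12) + gcd(19,16) = 1+1+1+1 = 4.
By Pick's theorem I = A − B/2 + 1 = 270 − 4/2 + 1 = 269.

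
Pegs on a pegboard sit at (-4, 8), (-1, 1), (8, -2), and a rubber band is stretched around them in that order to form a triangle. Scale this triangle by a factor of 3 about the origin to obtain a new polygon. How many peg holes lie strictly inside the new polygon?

Using the shoelace formula, 2A = |[(-4)·1 − (-1)·8] + [(-1)·(-2) − 8·1] + [8·8 − (-4)·(-2)]| = 54, so the area is 27.
Along each edge there are gcd(|Δx|,|Δy|)+1 lattice points, so counting each shared vertex once the boundary has gcd(3,7) + gcd(9,3) + gcd(12,10) = 1+3+2 = 6.
Scaling by 3 multiplies the area by 3² = 9 (so the new area is 243) and multiplies the boundary lattice-point count by 3, giving 18.
By Pick's theorem, the interior count of the dilated polygon is 243 − 18/2 + 1 = 235.

235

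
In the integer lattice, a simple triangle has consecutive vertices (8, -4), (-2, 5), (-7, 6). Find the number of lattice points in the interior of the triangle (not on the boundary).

15

Using the shoelace formula, 2A = |(8·5 − (-2)·(-4)) + ((-2)·6 − (-7)·5) + ((-7)·(-4) − 8·6)| = 35, so the area is 35/2.
Along each edge there are gcd(|Δx|,|Δy|)+1 lattice points, so counting each shared vertex once the boundary has gcd(10,9) + gcd(5,1) + gcd(15,10) = 1+1+5 = 7.
By Pick's theorem A = I + B/2 − 1, so I = 35/2 − 7/2 + 1 = 15.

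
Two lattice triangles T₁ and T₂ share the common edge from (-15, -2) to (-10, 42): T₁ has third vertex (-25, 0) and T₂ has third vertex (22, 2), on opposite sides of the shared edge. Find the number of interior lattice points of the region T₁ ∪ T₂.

The union is the simple quadrilateral with vertices (-15, -2), (-25, 0), (-10, 42), (22, 2) in order.
The shoelace formula gives twice the area as |[(-15)·0 − (-25)·(-2)] + [(-25)·42 − (-10)·0] + [(-10)·2 − 22·42] + [22·(-2) − (-15)·2]| = 2058, so the area is 1029.
Along each edge there are gcd(|Δx|,|Δy|)+1 lattice points, so counting each shared vertex once the boundary has gcd(10,2) + gcd(15,42) + gcd(32,40) + gcd(37,4) = 2+3+8+1 = 14.
By Pick's theorem I = A − B/2 + 1 = 1029 − 14/2 + 1 = 1023.

1023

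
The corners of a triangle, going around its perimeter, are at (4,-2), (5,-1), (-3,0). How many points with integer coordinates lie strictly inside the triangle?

4

The shoelace formula gives twice the area as |(4·(-1) − 5·(-2)) + (5·0 − (-3)·(-1)) + ((-3)·(-2) − 4·0)| = 9, so the area is 9/2.
The number of boundary lattice points is Σ gcd(|Δx|,|Δy|) = gcd(1,1) + gcd(8,1) + gcd(7,2) = 1+1+1 = 3.
By Pick's theorem A = I + B/2 − 1, so I = 9/2 − 3/2 + 1 = 4.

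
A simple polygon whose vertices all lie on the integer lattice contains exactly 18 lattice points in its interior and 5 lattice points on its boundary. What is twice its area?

39

By Pick's theorem, A = I + B/2 − 1 = 18 + 5/2 − 1 = 39/2.
Hence 2A = 39.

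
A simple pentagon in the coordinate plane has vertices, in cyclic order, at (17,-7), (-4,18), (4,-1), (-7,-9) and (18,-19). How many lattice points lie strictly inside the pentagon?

The shoelace formula gives twice the area as |[17·18 − (-4)·(-7)] + [(-4)·(-1) − 4·18] + [4·(-9) − (-7)·(-1)] + [(-7)·(-19) − 18·(-9)] + [18·(-7) − 17·(-19)]| = 659, so the area is 659/2.
The number of boundary lattice points is Σ gcd(|Δx|,|Δy|) = gcd(21,25) + gcd(8,19) + gcd(11,8) + gcd(25,10) + gcd(1,12) = 1+1+1+5+1 = 9.
Pick's theorem gives I = A − B/2 + 1 = 659/2 − 9/2 + 1 = 326.

326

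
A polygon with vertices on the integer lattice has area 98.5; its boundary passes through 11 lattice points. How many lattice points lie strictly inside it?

94

From Pick's theorem, I = A − B/2 + 1 = 98.5 − 11/2 + 1 = 94.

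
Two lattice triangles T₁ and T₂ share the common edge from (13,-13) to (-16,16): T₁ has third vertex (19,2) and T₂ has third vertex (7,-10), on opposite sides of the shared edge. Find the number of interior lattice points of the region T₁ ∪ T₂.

342

The union is the simple quadrilateral with vertices (13,-13), (19,2), (-16,16), (7,-10) in order.
Using the shoelace formula, 2A = |(13·2 − 19·(-13)) + (19·16 − (-16)·2) + ((-16)·(-10) − 7·16) + (7·(-13) − 13·(-10))| = 696, so the area is 348.
The number of boundary lattice points is Σ gcd(|Δx|,|Δy|) = gcd(6,15) + gcd(35,14) + gcd(23,26) + gcd(6,3) = 3+7+1+3 = 14.
By Pick's theorem I = A − B/2 + 1 = 348 − 14/2 + 1 = 342.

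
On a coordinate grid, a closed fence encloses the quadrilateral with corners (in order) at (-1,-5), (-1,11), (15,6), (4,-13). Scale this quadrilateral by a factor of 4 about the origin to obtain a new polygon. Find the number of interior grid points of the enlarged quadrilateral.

3475

By the shoelace formula, twice the signed area is |[(-1)·11 − (-1)·(-5)] + [(-1)·6 − 15·11] + [15·(-13) − 4·6] + [4·(-5) − (-1)·(-13)]| = 439, so the area is 219.5.
Summing gcd(|Δx|,|Δy|) over the edges gives the boundary count: gcd(0,16) + gcd(16,5) + gcd(11,19) + gcd(5,8) = 16+1+1+1 = 19.
Scaling by 4 multiplies the area by 4² = 16 (so the new area is 3512) and multiplies the boundary lattice-point count by 4, giving 76.
By Pick's theorem, the interior count of the dilated polygon is 3512 − 76/2 + 1 = 3475.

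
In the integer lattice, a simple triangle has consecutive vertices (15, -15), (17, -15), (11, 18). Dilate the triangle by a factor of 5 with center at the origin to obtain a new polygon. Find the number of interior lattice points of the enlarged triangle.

811

By the shoelace formula, twice the signed area is |(15·(-15) − 17·(-15)) + (17·18 − 11·(-15)) + (11·(-15) − 15·18)| = 66, so the area is 33.
Along each edge there are gcd(|Δx|,|Δy|)+1 lattice points, so counting each shared vertex once the boundary has gcd(2,0) + gcd(6,33) + gcd(4,33) = 2+3+1 = 6.
Scaling by 5 multiplies the area by 5² = 25 (so the new area is 825) and multiplies the boundary lattice-point count by 5, giving 30.
By Pick's theorem, the interior count of the dilated polygon is 825 − 30/2 + 1 = 811.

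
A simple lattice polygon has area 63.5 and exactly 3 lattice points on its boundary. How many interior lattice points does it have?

63

From Pick's theorem, I = A − B/2 + 1 = 63.5 − 3/2 + 1 = 63.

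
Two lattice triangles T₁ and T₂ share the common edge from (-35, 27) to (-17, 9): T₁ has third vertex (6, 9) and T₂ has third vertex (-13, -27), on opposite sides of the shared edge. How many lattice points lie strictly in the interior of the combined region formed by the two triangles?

481

The union is the simple quadrilateral with vertices (-35, 27), (6, 9), (-17, 9), (-13, -27) in order.
The shoelace formula gives twice the area as |[(-35)·9 − 6·27] + [6·9 − (-17)·9] + [(-17)·(-27) − (-13)·9] + [(-13)·27 − (-35)·(-27)]| = 990, so the area is 495.
Along each edge there are gcd(|Δx|,|Δy|)+1 lattice points, so counting each shared vertex once the boundary has gcd(41,18) + gcd(23,0) + gcd(4,36) + gcd(22,54) = 1+23+4+2 = 30.
By Pick's theorem I = A − B/2 + 1 = 495 − 30/2 + 1 = 481.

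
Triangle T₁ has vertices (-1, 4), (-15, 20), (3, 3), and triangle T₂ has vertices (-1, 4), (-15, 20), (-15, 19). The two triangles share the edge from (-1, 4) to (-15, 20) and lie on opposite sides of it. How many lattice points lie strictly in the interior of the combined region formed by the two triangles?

The union is the simple quadrilateral with vertices (-1, 4), (3, 3), (-15, 20), (-15, 19) in order.
Using the shoelace formula, 2A = |((-1)·3 − 3·4) + (3·20 − (-15)·3) + ((-15)·19 − (-15)·20) + ((-15)·4 − (-1)·19)| = 64, so the area is 32.
Summing gcd(|Δx|,|Δy|) over the edges gives the boundary count: gcd(4,1) + gcd(18,17) + gcd(0,1) + gcd(14,15) = 1+1+1+1 = 4.
By Pick's theorem I = A − B/2 + 1 = 32 − 4/2 + 1 = 31.

31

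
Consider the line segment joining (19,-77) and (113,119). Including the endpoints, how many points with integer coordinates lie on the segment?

The number of lattice points on a segment between lattice points is gcd(|Δx|,|Δy|) + 1 = gcd(94,196) + 1 = 2 + 1 = 3.

3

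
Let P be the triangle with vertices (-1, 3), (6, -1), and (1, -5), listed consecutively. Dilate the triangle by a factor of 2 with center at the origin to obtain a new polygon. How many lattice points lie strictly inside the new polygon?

The shoelace formula gives twice the area as |[(-1)·(-1) − 6·3] + [6·(-5) − 1·(-1)] + [1·3 − (-1)·(-5)]| = 48, so the area is 24.
The number of boundary lattice points is Σ gcd(|Δx|,|Δy|) = gcd(7,4) + gcd(5,4) + gcd(2,8) = 1+1+2 = 4.
Scaling by 2 multiplies the area by 2² = 4 (so the new area is 96) and multiplies the boundary lattice-point count by 2, giving 8.
By Pick's theorem, the interior count of the dilated polygon is 96 − 8/2 + 1 = 93.

93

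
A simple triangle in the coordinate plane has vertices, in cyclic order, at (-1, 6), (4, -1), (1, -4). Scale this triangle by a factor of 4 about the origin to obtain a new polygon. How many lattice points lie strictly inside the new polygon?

277

The shoelace formula gives twice the area as |((-1)·(-1) − 4·6) + (4·(-4) − 1·(-1)) + (1·6 − (-1)·(-4))| = 36, so the area is 18.
The number of boundary lattice points is Σ gcd(|Δx|,|Δy|) = gcd(5,7) + gcd(3,3) + gcd(2,10) = 1+3+2 = 6.
Scaling by 4 multiplies the area by 4² = 16 (so the new area is 288) and multiplies the boundary lattice-point count by 4, giving 24.
By Pick's theorem, the interior count of the dilated polygon is 288 − 24/2 + 1 = 277.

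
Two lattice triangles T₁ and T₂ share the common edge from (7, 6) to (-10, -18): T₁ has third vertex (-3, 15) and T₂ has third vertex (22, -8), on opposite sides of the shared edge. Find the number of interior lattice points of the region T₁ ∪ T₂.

494

The union is the simple quadrilateral with vertices (7, 6), (-3, 15), (-10, -18), (22, -8) in order.
By the shoelace formula, twice the signed area is |[7·15 − (-3)·6] + [(-3)·(-18) − (-10)·15] + [(-10)·(-8) − 22·(-18)] + [22·6 − 7·(-8)]| = 991, so the area is 991/2.
Along each edge there are gcd(|Δx|,|Δy|)+1 lattice points, so counting each shared vertex once the boundary has gcd(10,9) + gcd(7,33) + gcd(32,10) + gcd(15,14) = 1+1+2+1 = 5.
By Pick's theorem I = A − B/2 + 1 = 991/2 − 5/2 + 1 = 494.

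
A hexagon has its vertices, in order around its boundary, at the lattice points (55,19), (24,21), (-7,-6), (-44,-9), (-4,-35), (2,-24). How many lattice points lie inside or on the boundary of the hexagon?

1769

Using the shoelace formula, 2A = |[55·21 − 24·19] + [24·(-6) − (-7)·21] + [(-7)·(-9) − (-44)·(-6)] + [(-44)·(-35) − (-4)·(-9)] + [(-4)·(-24) − 2·(-35)] + [2·19 − 55·(-24)]| = 3529, so the area is 1764.5.
Along each edge there are gcd(|Δx|,|Δy|)+1 lattice points, so counting each shared vertex once the boundary has gcd(31,2) + gcd(31,27) + gcd(37,3) + gcd(40,26) + gcd(6,11) + gcd(53,43) = 1+1+1+2+1+1 = 7.
Pick's theorem gives I = A − B/2 + 1 = 1764.5 − 7/2 + 1 = 1762, so the closed region contains I + B = 1762 + 7 = 1769 lattice points.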